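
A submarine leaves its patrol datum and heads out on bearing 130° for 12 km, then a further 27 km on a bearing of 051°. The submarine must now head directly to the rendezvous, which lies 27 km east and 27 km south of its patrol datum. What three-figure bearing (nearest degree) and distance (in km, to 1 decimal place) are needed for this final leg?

Leg 1 (130°, 12 km): east 12 sin 130° = 9.19, north 12 cos 130° = -7.71
Leg 2 (051°, 27 km): east 27 sin 51° = 20.98, north 27 cos 51° = 16.99
Current position: (30.18, 9.28). Target: (27, -27). Remaining: Δeast = -3.18, Δnorth = -36.28.
Bearing = atan2(-3.18, -36.28) mod 360° = 185.00°; distance = √((-3.18)² + (-36.28)²) = 36.417 km.

185°, 36.4 km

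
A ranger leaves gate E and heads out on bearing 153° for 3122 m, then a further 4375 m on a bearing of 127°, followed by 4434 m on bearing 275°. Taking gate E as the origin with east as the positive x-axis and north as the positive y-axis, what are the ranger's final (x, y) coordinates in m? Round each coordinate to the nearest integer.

Leg 1 (153°, 3122 m): east 3122 sin 153° = 1417.36, north 3122 cos 153° = -2781.72
Leg 2 (127°, 4375 m): east 4375 sin 127° = 3494.03, north 4375 cos 127° = -2632.94
Leg 3 (275°, 4434 m): east 4434 sin 275° = -4417.13, north 4434 cos 275° = 386.45
Summing: 494.26 m east, -5028.21 m north → (494, -5028).

(494, -5028)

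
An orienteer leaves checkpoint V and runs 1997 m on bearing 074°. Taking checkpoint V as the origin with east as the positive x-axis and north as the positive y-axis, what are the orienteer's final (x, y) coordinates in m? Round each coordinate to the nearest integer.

(1920, 550)

Leg 1 (074°, 1997 m): east 1997 sin 74° = 1919.64, north 1997 cos 74° = 550.45
Summing: 1919.64 m east, 550.45 m north → (1920, 550).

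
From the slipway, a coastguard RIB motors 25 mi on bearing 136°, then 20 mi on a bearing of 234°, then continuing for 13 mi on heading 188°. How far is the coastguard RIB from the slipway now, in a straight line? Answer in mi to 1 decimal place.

42.6 mi

Leg 1 (136°, 25 mi): east 25 sin 136° = 17.37, north 25 cos 136° = -17.98
Leg 2 (234°, 20 mi): east 20 sin 234° = -16.18, north 20 cos 234° = -11.76
Leg 3 (188°, 13 mi): east 13 sin 188° = -1.81, north 13 cos 188° = -12.87
Net: -0.62 east, -42.61 north. Distance = √((-0.62)² + (-42.61)²) = 42.617 mi.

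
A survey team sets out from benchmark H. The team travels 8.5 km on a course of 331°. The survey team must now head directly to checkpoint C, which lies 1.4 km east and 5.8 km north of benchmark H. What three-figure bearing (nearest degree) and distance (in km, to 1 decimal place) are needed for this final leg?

Leg 1 (331°, 8.5 km): east 8.5 sin 331° = -4.12, north 8.5 cos 331° = 7.43
Current position: (-4.12, 7.43). Target: (1.4, 5.8). Remaining: Δeast = 5.52, Δnorth = -1.63.
Bearing = atan2(5.52, -1.63) mod 360° = 106.49°; distance = √((5.52)² + (-1.63)²) = 5.758 km.

106°, 5.8 km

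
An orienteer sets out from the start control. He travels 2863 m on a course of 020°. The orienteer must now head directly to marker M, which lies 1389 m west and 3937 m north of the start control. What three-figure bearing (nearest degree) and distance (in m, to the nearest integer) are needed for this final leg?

Leg 1 (020°, 2863 m): east 2863 sin 20° = 979.20, north 2863 cos 20° = 2690.34
Current position: (979.20, 2690.34). Target: (-1389, 3937). Remaining: Δeast = -2368.20, Δnorth = 1246.66.
Bearing = atan2(-2368.20, 1246.66) mod 360° = 297.76°; distance = √((-2368.20)² + (1246.66)²) = 2676.294 m.

298°, 2676 m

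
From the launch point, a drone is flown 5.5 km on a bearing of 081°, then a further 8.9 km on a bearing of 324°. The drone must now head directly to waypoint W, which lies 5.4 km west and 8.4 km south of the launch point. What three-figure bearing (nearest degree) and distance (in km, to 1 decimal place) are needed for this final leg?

Leg 1 (081°, 5.5 km): east 5.5 sin 81° = 5.43, north 5.5 cos 81° = 0.86
Leg 2 (324°, 8.9 km): east 8.9 sin 324° = -5.23, north 8.9 cos 324° = 7.20
Current position: (0.20, 8.06). Target: (-5.4, -8.4). Remaining: Δeast = -5.60, Δnorth = -16.46.
Bearing = atan2(-5.60, -16.46) mod 360° = 198.79°; distance = √((-5.60)² + (-16.46)²) = 17.387 km.

199°, 17.4 km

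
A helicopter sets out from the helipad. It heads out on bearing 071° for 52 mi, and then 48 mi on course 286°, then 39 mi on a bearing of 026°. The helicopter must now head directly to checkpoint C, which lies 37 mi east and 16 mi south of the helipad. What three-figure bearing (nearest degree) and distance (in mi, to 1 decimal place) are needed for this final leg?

168°, 82.9 mi

Leg 1 (071°, 52 mi): east 52 sin 71° = 49.17, north 52 cos 71° = 16.93
Leg 2 (286°, 48 mi): east 48 sin 286° = -46.14, north 48 cos 286° = 13.23
Leg 3 (026°, 39 mi): east 39 sin 26° = 17.10, north 39 cos 26° = 35.05
Current position: (20.12, 65.21). Target: (37, -16). Remaining: Δeast = 16.88, Δnorth = -81.21.
Bearing = atan2(16.88, -81.21) mod 360° = 168.26°; distance = √((16.88)² + (-81.21)²) = 82.948 mi.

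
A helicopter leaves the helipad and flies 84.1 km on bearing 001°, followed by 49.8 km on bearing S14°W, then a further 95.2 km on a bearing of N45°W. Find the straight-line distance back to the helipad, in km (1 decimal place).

129.2 km

Leg 1 (001°, 84.1 km): east 84.1 sin 1° = 1.47, north 84.1 cos 1° = 84.09
Leg 2 (S14°W, 49.8 km): east 49.8 sin 194° = -12.05, north 49.8 cos 194° = -48.32
Leg 3 (N45°W, 95.2 km): east 95.2 sin 315° = -67.32, north 95.2 cos 315° = 67.32
Net: -77.90 east, 103.08 north. Distance = √((-77.90)² + (103.08)²) = 129.205 km.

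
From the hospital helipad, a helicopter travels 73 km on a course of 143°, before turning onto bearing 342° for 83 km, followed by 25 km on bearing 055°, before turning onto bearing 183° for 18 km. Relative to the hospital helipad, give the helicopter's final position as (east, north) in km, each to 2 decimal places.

Leg 1 (143°, 73 km): east 73 sin 143° = 43.93, north 73 cos 143° = -58.30
Leg 2 (342°, 83 km): east 83 sin 342° = -25.65, north 83 cos 342° = 78.94
Leg 3 (055°, 25 km): east 25 sin 55° = 20.48, north 25 cos 55° = 14.34
Leg 4 (183°, 18 km): east 18 sin 183° = -0.94, north 18 cos 183° = -17.98
Summing: 37.82 km east, 17.00 km north → (37.82, 17.00).

(37.82, 17.00)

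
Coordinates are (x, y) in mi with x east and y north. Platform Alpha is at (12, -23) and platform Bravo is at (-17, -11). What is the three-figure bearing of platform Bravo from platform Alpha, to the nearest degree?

Δeast = -17 − 12 = -29.00; Δnorth = -11 − -23 = 12.00.
Bearing = atan2(Δeast, Δnorth) mod 360° = 292.48° ≈ 292°.

292°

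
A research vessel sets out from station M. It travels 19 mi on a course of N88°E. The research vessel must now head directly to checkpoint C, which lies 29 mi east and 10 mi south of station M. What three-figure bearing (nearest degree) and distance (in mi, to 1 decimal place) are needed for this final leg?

Leg 1 (N88°E, 19 mi): east 19 sin 88° = 18.99, north 19 cos 88° = 0.66
Current position: (18.99, 0.66). Target: (29, -10). Remaining: Δeast = 10.01, Δnorth = -10.66.
Bearing = atan2(10.01, -10.66) mod 360° = 136.80°; distance = √((10.01)² + (-10.66)²) = 14.626 mi.

137°, 14.6 mi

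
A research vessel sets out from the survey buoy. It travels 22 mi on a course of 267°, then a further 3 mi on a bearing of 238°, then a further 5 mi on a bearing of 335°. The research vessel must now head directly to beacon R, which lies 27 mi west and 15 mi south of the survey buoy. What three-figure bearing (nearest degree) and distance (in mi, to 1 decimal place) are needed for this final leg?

Leg 1 (267°, 22 mi): east 22 sin 267° = -21.97, north 22 cos 267° = -1.15
Leg 2 (238°, 3 mi): east 3 sin 238° = -2.54, north 3 cos 238° = -1.59
Leg 3 (335°, 5 mi): east 5 sin 335° = -2.11, north 5 cos 335° = 4.53
Current position: (-26.63, 1.79). Target: (-27, -15). Remaining: Δeast = -0.37, Δnorth = -16.79.
Bearing = atan2(-0.37, -16.79) mod 360° = 181.27°; distance = √((-0.37)² + (-16.79)²) = 16.795 mi.

181°, 16.8 mi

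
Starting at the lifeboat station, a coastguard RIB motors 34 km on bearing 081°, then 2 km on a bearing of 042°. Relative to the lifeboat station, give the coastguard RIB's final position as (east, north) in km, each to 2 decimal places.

(34.92, 6.81)

Leg 1 (081°, 34 km): east 34 sin 81° = 33.58, north 34 cos 81° = 5.32
Leg 2 (042°, 2 km): east 2 sin 42° = 1.34, north 2 cos 42° = 1.49
Summing: 34.92 km east, 6.81 km north → (34.92, 6.81).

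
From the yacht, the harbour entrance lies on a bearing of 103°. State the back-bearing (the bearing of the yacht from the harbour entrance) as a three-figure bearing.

283°

Back-bearing = 103° + 180° = 283°.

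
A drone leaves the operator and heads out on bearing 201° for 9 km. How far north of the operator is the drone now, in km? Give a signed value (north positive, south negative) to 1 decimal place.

-8.4 km

Leg 1 (201°, 9 km): east 9 sin 201° = -3.23, north 9 cos 201° = -8.40
Net north component: -8.40 km.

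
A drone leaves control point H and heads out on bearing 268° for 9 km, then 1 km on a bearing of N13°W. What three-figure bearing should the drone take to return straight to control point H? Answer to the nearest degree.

Leg 1 (268°, 9 km): east 9 sin 268° = -8.99, north 9 cos 268° = -0.31
Leg 2 (N13°W, 1 km): east 1 sin 347° = -0.22, north 1 cos 347° = 0.97
Net displacement: -9.22 east, 0.66 north. Direction back to start is (9.22, -0.66): bearing = atan2(9.22, -0.66) mod 360° = 94.10° ≈ 094°.

094°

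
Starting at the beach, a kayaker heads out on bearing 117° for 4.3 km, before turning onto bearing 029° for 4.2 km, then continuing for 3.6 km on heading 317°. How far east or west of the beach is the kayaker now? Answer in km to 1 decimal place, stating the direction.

3.4 km east

Leg 1 (117°, 4.3 km): east 4.3 sin 117° = 3.83, north 4.3 cos 117° = -1.95
Leg 2 (029°, 4.2 km): east 4.2 sin 29° = 2.04, north 4.2 cos 29° = 3.67
Leg 3 (317°, 3.6 km): east 3.6 sin 317° = -2.46, north 3.6 cos 317° = 2.63
Net east component: 3.41 km.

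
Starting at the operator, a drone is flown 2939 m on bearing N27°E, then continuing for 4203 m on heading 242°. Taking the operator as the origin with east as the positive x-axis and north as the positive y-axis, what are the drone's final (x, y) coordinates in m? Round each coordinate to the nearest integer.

(-2377, 645)

Leg 1 (N27°E, 2939 m): east 2939 sin 27° = 1334.28, north 2939 cos 27° = 2618.67
Leg 2 (242°, 4203 m): east 4203 sin 242° = -3711.03, north 4203 cos 242° = -1973.19
Summing: -2376.75 m east, 645.48 m north → (-2377, 645).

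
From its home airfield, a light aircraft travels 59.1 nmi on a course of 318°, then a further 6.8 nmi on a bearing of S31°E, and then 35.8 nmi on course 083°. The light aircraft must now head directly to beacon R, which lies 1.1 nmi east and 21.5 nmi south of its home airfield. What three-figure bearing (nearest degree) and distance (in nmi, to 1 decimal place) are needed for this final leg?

Leg 1 (318°, 59.1 nmi): east 59.1 sin 318° = -39.55, north 59.1 cos 318° = 43.92
Leg 2 (S31°E, 6.8 nmi): east 6.8 sin 149° = 3.50, north 6.8 cos 149° = -5.83
Leg 3 (083°, 35.8 nmi): east 35.8 sin 83° = 35.53, north 35.8 cos 83° = 4.36
Current position: (-0.51, 42.45). Target: (1.1, -21.5). Remaining: Δeast = 1.61, Δnorth = -63.95.
Bearing = atan2(1.61, -63.95) mod 360° = 178.56°; distance = √((1.61)² + (-63.95)²) = 63.974 nmi.

179°, 64.0 nmi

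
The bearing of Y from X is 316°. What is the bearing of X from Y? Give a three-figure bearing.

136°

Back-bearing = 316° − 180° = 136°.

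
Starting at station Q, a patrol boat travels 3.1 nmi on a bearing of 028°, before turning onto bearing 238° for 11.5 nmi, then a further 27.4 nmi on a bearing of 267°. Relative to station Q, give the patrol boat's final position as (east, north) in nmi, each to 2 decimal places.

Leg 1 (028°, 3.1 nmi): east 3.1 sin 28° = 1.46, north 3.1 cos 28° = 2.74
Leg 2 (238°, 11.5 nmi): east 11.5 sin 238° = -9.75, north 11.5 cos 238° = -6.09
Leg 3 (267°, 27.4 nmi): east 27.4 sin 267° = -27.36, north 27.4 cos 267° = -1.43
Summing: -35.66 nmi east, -4.79 nmi north → (-35.66, -4.79).

(-35.66, -4.79)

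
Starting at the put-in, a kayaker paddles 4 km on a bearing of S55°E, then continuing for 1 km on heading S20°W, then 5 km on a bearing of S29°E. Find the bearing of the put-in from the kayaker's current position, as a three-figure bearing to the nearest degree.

325°

Leg 1 (S55°E, 4 km): east 4 sin 125° = 3.28, north 4 cos 125° = -2.29
Leg 2 (S20°W, 1 km): east 1 sin 200° = -0.34, north 1 cos 200° = -0.94
Leg 3 (S29°E, 5 km): east 5 sin 151° = 2.42, north 5 cos 151° = -4.37
Net displacement: 5.36 east, -7.61 north. Direction back to start is (-5.36, 7.61): bearing = atan2(-5.36, 7.61) mod 360° = 324.84° ≈ 325°.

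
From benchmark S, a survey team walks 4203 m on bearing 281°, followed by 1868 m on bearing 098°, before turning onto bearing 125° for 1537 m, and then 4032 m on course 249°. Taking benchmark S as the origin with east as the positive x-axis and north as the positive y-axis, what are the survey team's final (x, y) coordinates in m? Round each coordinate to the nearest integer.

(-4781, -1785)

Leg 1 (281°, 4203 m): east 4203 sin 281° = -4125.78, north 4203 cos 281° = 801.97
Leg 2 (098°, 1868 m): east 1868 sin 98° = 1849.82, north 1868 cos 98° = -259.98
Leg 3 (125°, 1537 m): east 1537 sin 125° = 1259.04, north 1537 cos 125° = -881.59
Leg 4 (249°, 4032 m): east 4032 sin 249° = -3764.20, north 4032 cos 249° = -1444.94
Summing: -4781.12 m east, -1784.53 m north → (-4781, -1785).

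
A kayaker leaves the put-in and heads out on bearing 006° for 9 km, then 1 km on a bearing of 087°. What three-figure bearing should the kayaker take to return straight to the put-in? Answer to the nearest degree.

Leg 1 (006°, 9 km): east 9 sin 6° = 0.94, north 9 cos 6° = 8.95
Leg 2 (087°, 1 km): east 1 sin 87° = 1.00, north 1 cos 87° = 0.05
Net displacement: 1.94 east, 9.00 north. Direction back to start is (-1.94, -9.00): bearing = atan2(-1.94, -9.00) mod 360° = 192.16° ≈ 192°.

192°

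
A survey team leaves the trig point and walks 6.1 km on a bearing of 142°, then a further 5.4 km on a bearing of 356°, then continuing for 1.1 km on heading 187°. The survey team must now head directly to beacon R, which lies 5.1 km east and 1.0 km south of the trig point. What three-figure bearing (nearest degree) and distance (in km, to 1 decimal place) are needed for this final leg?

105°, 1.9 km

Leg 1 (142°, 6.1 km): east 6.1 sin 142° = 3.76, north 6.1 cos 142° = -4.81
Leg 2 (356°, 5.4 km): east 5.4 sin 356° = -0.38, north 5.4 cos 356° = 5.39
Leg 3 (187°, 1.1 km): east 1.1 sin 187° = -0.13, north 1.1 cos 187° = -1.09
Current position: (3.24, -0.51). Target: (5.1, -1.0). Remaining: Δeast = 1.86, Δnorth = -0.49.
Bearing = atan2(1.86, -0.49) mod 360° = 104.74°; distance = √((1.86)² + (-0.49)²) = 1.918 km.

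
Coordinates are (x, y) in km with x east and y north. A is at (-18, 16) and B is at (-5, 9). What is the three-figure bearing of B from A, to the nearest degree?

Δeast = -5 − -18 = 13.00; Δnorth = 9 − 16 = -7.00.
Bearing = atan2(Δeast, Δnorth) mod 360° = 118.30° ≈ 118°.

118°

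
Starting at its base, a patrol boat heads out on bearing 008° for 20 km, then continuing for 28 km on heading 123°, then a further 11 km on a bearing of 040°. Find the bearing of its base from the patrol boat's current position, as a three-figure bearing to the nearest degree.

249°

Leg 1 (008°, 20 km): east 20 sin 8° = 2.78, north 20 cos 8° = 19.81
Leg 2 (123°, 28 km): east 28 sin 123° = 23.48, north 28 cos 123° = -15.25
Leg 3 (040°, 11 km): east 11 sin 40° = 7.07, north 11 cos 40° = 8.43
Net displacement: 33.34 east, 12.98 north. Direction back to start is (-33.34, -12.98): bearing = atan2(-33.34, -12.98) mod 360° = 248.72° ≈ 249°.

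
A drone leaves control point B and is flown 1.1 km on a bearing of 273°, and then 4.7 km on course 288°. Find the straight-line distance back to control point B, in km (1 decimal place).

Leg 1 (273°, 1.1 km): east 1.1 sin 273° = -1.10, north 1.1 cos 273° = 0.06
Leg 2 (288°, 4.7 km): east 4.7 sin 288° = -4.47, north 4.7 cos 288° = 1.45
Net: -5.57 east, 1.51 north. Distance = √((-5.57)² + (1.51)²) = 5.770 km.

5.8 km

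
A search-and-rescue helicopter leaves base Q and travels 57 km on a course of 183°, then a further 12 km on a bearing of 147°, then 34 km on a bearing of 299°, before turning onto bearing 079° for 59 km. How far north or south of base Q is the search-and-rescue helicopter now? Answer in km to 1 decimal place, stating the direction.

Leg 1 (183°, 57 km): east 57 sin 183° = -2.98, north 57 cos 183° = -56.92
Leg 2 (147°, 12 km): east 12 sin 147° = 6.54, north 12 cos 147° = -10.06
Leg 3 (299°, 34 km): east 34 sin 299° = -29.74, north 34 cos 299° = 16.48
Leg 4 (079°, 59 km): east 59 sin 79° = 57.92, north 59 cos 79° = 11.26
Net north component: -39.24 km.

39.2 km south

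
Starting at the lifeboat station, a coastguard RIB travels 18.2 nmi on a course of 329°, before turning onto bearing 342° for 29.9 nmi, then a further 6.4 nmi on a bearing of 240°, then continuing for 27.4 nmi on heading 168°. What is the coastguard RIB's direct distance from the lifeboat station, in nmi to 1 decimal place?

Leg 1 (329°, 18.2 nmi): east 18.2 sin 329° = -9.37, north 18.2 cos 329° = 15.60
Leg 2 (342°, 29.9 nmi): east 29.9 sin 342° = -9.24, north 29.9 cos 342° = 28.44
Leg 3 (240°, 6.4 nmi): east 6.4 sin 240° = -5.54, north 6.4 cos 240° = -3.20
Leg 4 (168°, 27.4 nmi): east 27.4 sin 168° = 5.70, north 27.4 cos 168° = -26.80
Net: -18.46 east, 14.04 north. Distance = √((-18.46)² + (14.04)²) = 23.189 nmi.

23.2 nmi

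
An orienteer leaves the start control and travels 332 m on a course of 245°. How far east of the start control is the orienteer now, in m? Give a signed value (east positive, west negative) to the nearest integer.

Leg 1 (245°, 332 m): east 332 sin 245° = -300.89, north 332 cos 245° = -140.31
Net east component: -300.89 m.

-301 m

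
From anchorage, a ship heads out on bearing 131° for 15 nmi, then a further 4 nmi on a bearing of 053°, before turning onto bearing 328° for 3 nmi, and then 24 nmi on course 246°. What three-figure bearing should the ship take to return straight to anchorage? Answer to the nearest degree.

032°

Leg 1 (131°, 15 nmi): east 15 sin 131° = 11.32, north 15 cos 131° = -9.84
Leg 2 (053°, 4 nmi): east 4 sin 53° = 3.19, north 4 cos 53° = 2.41
Leg 3 (328°, 3 nmi): east 3 sin 328° = -1.59, north 3 cos 328° = 2.54
Leg 4 (246°, 24 nmi): east 24 sin 246° = -21.93, north 24 cos 246° = -9.76
Net displacement: -9.00 east, -14.65 north. Direction back to start is (9.00, 14.65): bearing = atan2(9.00, 14.65) mod 360° = 31.56° ≈ 032°.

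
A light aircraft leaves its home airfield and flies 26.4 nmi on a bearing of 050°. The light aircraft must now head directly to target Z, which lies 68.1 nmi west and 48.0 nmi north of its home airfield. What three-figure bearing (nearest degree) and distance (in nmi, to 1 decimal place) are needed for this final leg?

289°, 93.6 nmi

Leg 1 (050°, 26.4 nmi): east 26.4 sin 50° = 20.22, north 26.4 cos 50° = 16.97
Current position: (20.22, 16.97). Target: (-68.1, 48.0). Remaining: Δeast = -88.32, Δnorth = 31.03.
Bearing = atan2(-88.32, 31.03) mod 360° = 289.36°; distance = √((-88.32)² + (31.03)²) = 93.616 nmi.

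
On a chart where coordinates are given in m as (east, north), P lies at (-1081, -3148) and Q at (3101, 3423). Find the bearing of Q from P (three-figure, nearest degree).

032°

Δeast = 3101 − -1081 = 4182.00; Δnorth = 3423 − -3148 = 6571.00.
Bearing = atan2(Δeast, Δnorth) mod 360° = 32.47° ≈ 032°.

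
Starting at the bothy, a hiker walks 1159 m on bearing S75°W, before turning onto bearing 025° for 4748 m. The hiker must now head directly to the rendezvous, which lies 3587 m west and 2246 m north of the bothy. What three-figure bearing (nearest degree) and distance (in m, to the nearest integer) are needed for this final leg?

Leg 1 (S75°W, 1159 m): east 1159 sin 255° = -1119.51, north 1159 cos 255° = -299.97
Leg 2 (025°, 4748 m): east 4748 sin 25° = 2006.59, north 4748 cos 25° = 4303.15
Current position: (887.08, 4003.18). Target: (-3587, 2246). Remaining: Δeast = -4474.08, Δnorth = -1757.18.
Bearing = atan2(-4474.08, -1757.18) mod 360° = 248.56°; distance = √((-4474.08)² + (-1757.18)²) = 4806.776 m.

249°, 4807 m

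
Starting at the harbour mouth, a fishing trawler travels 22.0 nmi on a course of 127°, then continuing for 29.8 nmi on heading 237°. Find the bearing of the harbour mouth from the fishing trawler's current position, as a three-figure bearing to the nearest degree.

014°

Leg 1 (127°, 22.0 nmi): east 22.0 sin 127° = 17.57, north 22.0 cos 127° = -13.24
Leg 2 (237°, 29.8 nmi): east 29.8 sin 237° = -24.99, north 29.8 cos 237° = -16.23
Net displacement: -7.42 east, -29.47 north. Direction back to start is (7.42, 29.47): bearing = atan2(7.42, 29.47) mod 360° = 14.14° ≈ 014°.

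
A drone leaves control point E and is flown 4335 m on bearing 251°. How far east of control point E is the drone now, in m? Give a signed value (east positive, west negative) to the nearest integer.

Leg 1 (251°, 4335 m): east 4335 sin 251° = -4098.82, north 4335 cos 251° = -1411.34
Net east component: -4098.82 m.

-4099 m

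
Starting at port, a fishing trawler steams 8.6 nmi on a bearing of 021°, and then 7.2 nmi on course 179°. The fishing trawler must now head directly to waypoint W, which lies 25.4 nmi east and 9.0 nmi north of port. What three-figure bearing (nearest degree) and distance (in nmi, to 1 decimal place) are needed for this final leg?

Leg 1 (021°, 8.6 nmi): east 8.6 sin 21° = 3.08, north 8.6 cos 21° = 8.03
Leg 2 (179°, 7.2 nmi): east 7.2 sin 179° = 0.13, north 7.2 cos 179° = -7.20
Current position: (3.21, 0.83). Target: (25.4, 9.0). Remaining: Δeast = 22.19, Δnorth = 8.17.
Bearing = atan2(22.19, 8.17) mod 360° = 69.79°; distance = √((22.19)² + (8.17)²) = 23.649 nmi.

070°, 23.6 nmi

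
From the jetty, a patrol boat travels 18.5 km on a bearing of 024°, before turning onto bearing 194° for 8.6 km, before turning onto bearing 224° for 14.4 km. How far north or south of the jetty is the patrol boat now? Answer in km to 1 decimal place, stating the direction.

Leg 1 (024°, 18.5 km): east 18.5 sin 24° = 7.52, north 18.5 cos 24° = 16.90
Leg 2 (194°, 8.6 km): east 8.6 sin 194° = -2.08, north 8.6 cos 194° = -8.34
Leg 3 (224°, 14.4 km): east 14.4 sin 224° = -10.00, north 14.4 cos 224° = -10.36
Net north component: -1.80 km.

1.8 km south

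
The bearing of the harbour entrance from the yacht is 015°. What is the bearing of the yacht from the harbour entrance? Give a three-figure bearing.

Back-bearing = 015° + 180° = 195°.

195°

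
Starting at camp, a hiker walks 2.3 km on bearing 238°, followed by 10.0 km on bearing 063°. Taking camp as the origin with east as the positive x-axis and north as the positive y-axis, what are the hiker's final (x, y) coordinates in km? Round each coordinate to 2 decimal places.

Leg 1 (238°, 2.3 km): east 2.3 sin 238° = -1.95, north 2.3 cos 238° = -1.22
Leg 2 (063°, 10.0 km): east 10.0 sin 63° = 8.91, north 10.0 cos 63° = 4.54
Summing: 6.96 km east, 3.32 km north → (6.96, 3.32).

(6.96, 3.32)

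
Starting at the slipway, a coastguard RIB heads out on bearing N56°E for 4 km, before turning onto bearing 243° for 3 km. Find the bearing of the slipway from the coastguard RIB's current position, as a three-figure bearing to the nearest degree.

Leg 1 (N56°E, 4 km): east 4 sin 56° = 3.32, north 4 cos 56° = 2.24
Leg 2 (243°, 3 km): east 3 sin 243° = -2.67, north 3 cos 243° = -1.36
Net displacement: 0.64 east, 0.87 north. Direction back to start is (-0.64, -0.87): bearing = atan2(-0.64, -0.87) mod 360° = 216.32° ≈ 216°.

216°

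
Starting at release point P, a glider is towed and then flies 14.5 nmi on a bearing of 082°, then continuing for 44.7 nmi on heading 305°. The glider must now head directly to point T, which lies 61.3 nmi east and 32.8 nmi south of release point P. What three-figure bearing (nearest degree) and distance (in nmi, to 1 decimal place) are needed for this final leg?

Leg 1 (082°, 14.5 nmi): east 14.5 sin 82° = 14.36, north 14.5 cos 82° = 2.02
Leg 2 (305°, 44.7 nmi): east 44.7 sin 305° = -36.62, north 44.7 cos 305° = 25.64
Current position: (-22.26, 27.66). Target: (61.3, -32.8). Remaining: Δeast = 83.56, Δnorth = -60.46.
Bearing = atan2(83.56, -60.46) mod 360° = 125.89°; distance = √((83.56)² + (-60.46)²) = 103.135 nmi.

126°, 103.1 nmi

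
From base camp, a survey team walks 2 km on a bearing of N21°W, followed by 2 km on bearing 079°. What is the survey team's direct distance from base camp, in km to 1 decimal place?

2.6 km

Leg 1 (N21°W, 2 km): east 2 sin 339° = -0.72, north 2 cos 339° = 1.87
Leg 2 (079°, 2 km): east 2 sin 79° = 1.96, north 2 cos 79° = 0.38
Net: 1.25 east, 2.25 north. Distance = √((1.25)² + (2.25)²) = 2.571 km.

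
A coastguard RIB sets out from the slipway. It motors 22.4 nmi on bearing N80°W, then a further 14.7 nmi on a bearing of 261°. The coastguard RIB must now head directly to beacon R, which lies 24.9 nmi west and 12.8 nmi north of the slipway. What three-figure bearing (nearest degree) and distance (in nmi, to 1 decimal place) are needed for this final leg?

Leg 1 (N80°W, 22.4 nmi): east 22.4 sin 280° = -22.06, north 22.4 cos 280° = 3.89
Leg 2 (261°, 14.7 nmi): east 14.7 sin 261° = -14.52, north 14.7 cos 261° = -2.30
Current position: (-36.58, 1.59). Target: (-24.9, 12.8). Remaining: Δeast = 11.68, Δnorth = 11.21.
Bearing = atan2(11.68, 11.21) mod 360° = 46.17°; distance = √((11.68)² + (11.21)²) = 16.188 nmi.

046°, 16.2 nmi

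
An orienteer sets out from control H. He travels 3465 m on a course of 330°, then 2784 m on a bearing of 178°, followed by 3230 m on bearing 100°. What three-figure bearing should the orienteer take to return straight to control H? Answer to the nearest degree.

Leg 1 (330°, 3465 m): east 3465 sin 330° = -1732.50, north 3465 cos 330° = 3000.78
Leg 2 (178°, 2784 m): east 2784 sin 178° = 97.16, north 2784 cos 178° = -2782.30
Leg 3 (100°, 3230 m): east 3230 sin 100° = 3180.93, north 3230 cos 100° = -560.88
Net displacement: 1545.59 east, -342.41 north. Direction back to start is (-1545.59, 342.41): bearing = atan2(-1545.59, 342.41) mod 360° = 282.49° ≈ 282°.

282°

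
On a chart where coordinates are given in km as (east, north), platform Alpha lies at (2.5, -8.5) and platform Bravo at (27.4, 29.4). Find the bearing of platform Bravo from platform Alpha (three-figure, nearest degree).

033°

Δeast = 27.4 − 2.5 = 24.90; Δnorth = 29.4 − -8.5 = 37.90.
Bearing = atan2(Δeast, Δnorth) mod 360° = 33.30° ≈ 033°.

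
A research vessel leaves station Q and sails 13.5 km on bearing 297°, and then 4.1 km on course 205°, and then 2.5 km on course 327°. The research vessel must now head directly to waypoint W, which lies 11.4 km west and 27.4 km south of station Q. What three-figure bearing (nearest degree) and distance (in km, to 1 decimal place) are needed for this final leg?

173°, 32.1 km

Leg 1 (297°, 13.5 km): east 13.5 sin 297° = -12.03, north 13.5 cos 297° = 6.13
Leg 2 (205°, 4.1 km): east 4.1 sin 205° = -1.73, north 4.1 cos 205° = -3.72
Leg 3 (327°, 2.5 km): east 2.5 sin 327° = -1.36, north 2.5 cos 327° = 2.10
Current position: (-15.12, 4.51). Target: (-11.4, -27.4). Remaining: Δeast = 3.72, Δnorth = -31.91.
Bearing = atan2(3.72, -31.91) mod 360° = 173.35°; distance = √((3.72)² + (-31.91)²) = 32.126 km.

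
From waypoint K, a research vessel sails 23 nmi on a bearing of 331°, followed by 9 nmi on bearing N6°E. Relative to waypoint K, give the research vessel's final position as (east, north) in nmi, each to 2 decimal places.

Leg 1 (331°, 23 nmi): east 23 sin 331° = -11.15, north 23 cos 331° = 20.12
Leg 2 (N6°E, 9 nmi): east 9 sin 6° = 0.94, north 9 cos 6° = 8.95
Summing: -10.21 nmi east, 29.07 nmi north → (-10.21, 29.07).

(-10.21, 29.07)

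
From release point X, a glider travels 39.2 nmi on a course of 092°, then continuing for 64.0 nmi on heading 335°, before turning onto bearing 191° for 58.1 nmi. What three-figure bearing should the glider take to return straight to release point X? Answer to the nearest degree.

Leg 1 (092°, 39.2 nmi): east 39.2 sin 92° = 39.18, north 39.2 cos 92° = -1.37
Leg 2 (335°, 64.0 nmi): east 64.0 sin 335° = -27.05, north 64.0 cos 335° = 58.00
Leg 3 (191°, 58.1 nmi): east 58.1 sin 191° = -11.09, north 58.1 cos 191° = -57.03
Net displacement: 1.04 east, -0.40 north. Direction back to start is (-1.04, 0.40): bearing = atan2(-1.04, 0.40) mod 360° = 290.84° ≈ 291°.

291°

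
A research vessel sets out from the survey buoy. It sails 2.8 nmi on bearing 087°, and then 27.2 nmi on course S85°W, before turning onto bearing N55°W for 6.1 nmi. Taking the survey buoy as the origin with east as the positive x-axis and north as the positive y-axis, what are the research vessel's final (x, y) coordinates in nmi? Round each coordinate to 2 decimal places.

(-29.30, 1.27)

Leg 1 (087°, 2.8 nmi): east 2.8 sin 87° = 2.80, north 2.8 cos 87° = 0.15
Leg 2 (S85°W, 27.2 nmi): east 27.2 sin 265° = -27.10, north 27.2 cos 265° = -2.37
Leg 3 (N55°W, 6.1 nmi): east 6.1 sin 305° = -5.00, north 6.1 cos 305° = 3.50
Summing: -29.30 nmi east, 1.27 nmi north → (-29.30, 1.27).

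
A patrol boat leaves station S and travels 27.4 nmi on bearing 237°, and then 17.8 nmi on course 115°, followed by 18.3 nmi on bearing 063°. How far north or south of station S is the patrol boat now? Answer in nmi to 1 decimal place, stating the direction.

14.1 nmi south

Leg 1 (237°, 27.4 nmi): east 27.4 sin 237° = -22.98, north 27.4 cos 237° = -14.92
Leg 2 (115°, 17.8 nmi): east 17.8 sin 115° = 16.13, north 17.8 cos 115° = -7.52
Leg 3 (063°, 18.3 nmi): east 18.3 sin 63° = 16.31, north 18.3 cos 63° = 8.31
Net north component: -14.14 nmi.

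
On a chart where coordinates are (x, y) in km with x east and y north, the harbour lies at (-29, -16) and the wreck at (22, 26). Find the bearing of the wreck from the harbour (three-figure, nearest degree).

Δeast = 22 − -29 = 51.00; Δnorth = 26 − -16 = 42.00.
Bearing = atan2(Δeast, Δnorth) mod 360° = 50.53° ≈ 051°.

051°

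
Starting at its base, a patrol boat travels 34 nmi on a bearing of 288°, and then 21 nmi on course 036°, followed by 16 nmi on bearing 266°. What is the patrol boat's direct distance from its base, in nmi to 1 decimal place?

44.6 nmi

Leg 1 (288°, 34 nmi): east 34 sin 288° = -32.34, north 34 cos 288° = 10.51
Leg 2 (036°, 21 nmi): east 21 sin 36° = 12.34, north 21 cos 36° = 16.99
Leg 3 (266°, 16 nmi): east 16 sin 266° = -15.96, north 16 cos 266° = -1.12
Net: -35.95 east, 26.38 north. Distance = √((-35.95)² + (26.38)²) = 44.593 nmi.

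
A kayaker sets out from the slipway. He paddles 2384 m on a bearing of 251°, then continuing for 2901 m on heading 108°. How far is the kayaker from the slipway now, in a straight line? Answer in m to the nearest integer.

Leg 1 (251°, 2384 m): east 2384 sin 251° = -2254.12, north 2384 cos 251° = -776.15
Leg 2 (108°, 2901 m): east 2901 sin 108° = 2759.01, north 2901 cos 108° = -896.46
Net: 504.90 east, -1672.61 north. Distance = √((504.90)² + (-1672.61)²) = 1747.157 m.

1747 m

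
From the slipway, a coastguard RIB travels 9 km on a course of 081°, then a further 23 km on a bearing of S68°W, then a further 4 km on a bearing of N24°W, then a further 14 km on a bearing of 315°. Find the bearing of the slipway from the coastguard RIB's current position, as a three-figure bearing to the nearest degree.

105°

Leg 1 (081°, 9 km): east 9 sin 81° = 8.89, north 9 cos 81° = 1.41
Leg 2 (S68°W, 23 km): east 23 sin 248° = -21.33, north 23 cos 248° = -8.62
Leg 3 (N24°W, 4 km): east 4 sin 336° = -1.63, north 4 cos 336° = 3.65
Leg 4 (315°, 14 km): east 14 sin 315° = -9.90, north 14 cos 315° = 9.90
Net displacement: -23.96 east, 6.35 north. Direction back to start is (23.96, -6.35): bearing = atan2(23.96, -6.35) mod 360° = 104.83° ≈ 105°.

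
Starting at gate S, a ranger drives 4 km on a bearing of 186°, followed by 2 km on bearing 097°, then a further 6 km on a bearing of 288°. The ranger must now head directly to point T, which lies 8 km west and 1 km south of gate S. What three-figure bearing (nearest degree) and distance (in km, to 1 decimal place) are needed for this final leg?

290°, 4.1 km

Leg 1 (186°, 4 km): east 4 sin 186° = -0.42, north 4 cos 186° = -3.98
Leg 2 (097°, 2 km): east 2 sin 97° = 1.99, north 2 cos 97° = -0.24
Leg 3 (288°, 6 km): east 6 sin 288° = -5.71, north 6 cos 288° = 1.85
Current position: (-4.14, -2.37). Target: (-8, -1). Remaining: Δeast = -3.86, Δnorth = 1.37.
Bearing = atan2(-3.86, 1.37) mod 360° = 289.51°; distance = √((-3.86)² + (1.37)²) = 4.096 km.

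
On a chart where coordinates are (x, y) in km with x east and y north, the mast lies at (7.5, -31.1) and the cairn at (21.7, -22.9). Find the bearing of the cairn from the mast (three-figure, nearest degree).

Δeast = 21.7 − 7.5 = 14.20; Δnorth = -22.9 − -31.1 = 8.20.
Bearing = atan2(Δeast, Δnorth) mod 360° = 60.00° ≈ 060°.

060°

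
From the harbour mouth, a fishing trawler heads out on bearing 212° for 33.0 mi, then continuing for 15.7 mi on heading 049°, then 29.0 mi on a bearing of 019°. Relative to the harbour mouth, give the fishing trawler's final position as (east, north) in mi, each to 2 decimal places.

(3.80, 9.73)

Leg 1 (212°, 33.0 mi): east 33.0 sin 212° = -17.49, north 33.0 cos 212° = -27.99
Leg 2 (049°, 15.7 mi): east 15.7 sin 49° = 11.85, north 15.7 cos 49° = 10.30
Leg 3 (019°, 29.0 mi): east 29.0 sin 19° = 9.44, north 29.0 cos 19° = 27.42
Summing: 3.80 mi east, 9.73 mi north → (3.80, 9.73).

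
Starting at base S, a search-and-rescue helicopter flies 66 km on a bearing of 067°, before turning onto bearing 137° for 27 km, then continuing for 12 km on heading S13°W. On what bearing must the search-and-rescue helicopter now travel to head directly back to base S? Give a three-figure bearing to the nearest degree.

274°

Leg 1 (067°, 66 km): east 66 sin 67° = 60.75, north 66 cos 67° = 25.79
Leg 2 (137°, 27 km): east 27 sin 137° = 18.41, north 27 cos 137° = -19.75
Leg 3 (S13°W, 12 km): east 12 sin 193° = -2.70, north 12 cos 193° = -11.69
Net displacement: 76.47 east, -5.65 north. Direction back to start is (-76.47, 5.65): bearing = atan2(-76.47, 5.65) mod 360° = 274.23° ≈ 274°.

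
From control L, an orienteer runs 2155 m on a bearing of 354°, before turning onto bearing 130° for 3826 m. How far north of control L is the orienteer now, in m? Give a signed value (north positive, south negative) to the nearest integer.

Leg 1 (354°, 2155 m): east 2155 sin 354° = -225.26, north 2155 cos 354° = 2143.19
Leg 2 (130°, 3826 m): east 3826 sin 130° = 2930.89, north 3826 cos 130° = -2459.31
Net north component: -316.11 m.

-316 m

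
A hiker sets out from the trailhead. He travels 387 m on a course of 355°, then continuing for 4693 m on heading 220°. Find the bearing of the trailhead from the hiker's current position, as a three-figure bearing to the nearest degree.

Leg 1 (355°, 387 m): east 387 sin 355° = -33.73, north 387 cos 355° = 385.53
Leg 2 (220°, 4693 m): east 4693 sin 220° = -3016.60, north 4693 cos 220° = -3595.05
Net displacement: -3050.33 east, -3209.52 north. Direction back to start is (3050.33, 3209.52): bearing = atan2(3050.33, 3209.52) mod 360° = 43.54° ≈ 044°.

044°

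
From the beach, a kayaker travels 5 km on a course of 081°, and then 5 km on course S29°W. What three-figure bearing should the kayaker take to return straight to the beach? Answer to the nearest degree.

325°

Leg 1 (081°, 5 km): east 5 sin 81° = 4.94, north 5 cos 81° = 0.78
Leg 2 (S29°W, 5 km): east 5 sin 209° = -2.42, north 5 cos 209° = -4.37
Net displacement: 2.51 east, -3.59 north. Direction back to start is (-2.51, 3.59): bearing = atan2(-2.51, 3.59) mod 360° = 325.00° ≈ 325°.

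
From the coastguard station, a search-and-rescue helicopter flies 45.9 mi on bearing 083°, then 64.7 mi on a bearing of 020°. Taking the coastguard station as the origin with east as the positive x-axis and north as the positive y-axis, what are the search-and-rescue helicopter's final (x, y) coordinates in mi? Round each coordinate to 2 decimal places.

Leg 1 (083°, 45.9 mi): east 45.9 sin 83° = 45.56, north 45.9 cos 83° = 5.59
Leg 2 (020°, 64.7 mi): east 64.7 sin 20° = 22.13, north 64.7 cos 20° = 60.80
Summing: 67.69 mi east, 66.39 mi north → (67.69, 66.39).

(67.69, 66.39)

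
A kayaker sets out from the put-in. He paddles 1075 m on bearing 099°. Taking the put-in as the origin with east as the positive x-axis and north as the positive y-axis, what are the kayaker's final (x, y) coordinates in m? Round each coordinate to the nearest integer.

Leg 1 (099°, 1075 m): east 1075 sin 99° = 1061.76, north 1075 cos 99° = -168.17
Summing: 1061.76 m east, -168.17 m north → (1062, -168).

(1062, -168)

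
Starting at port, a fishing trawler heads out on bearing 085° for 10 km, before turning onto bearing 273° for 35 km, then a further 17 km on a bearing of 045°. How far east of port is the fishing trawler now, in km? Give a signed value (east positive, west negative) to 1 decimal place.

-13.0 km

Leg 1 (085°, 10 km): east 10 sin 85° = 9.96, north 10 cos 85° = 0.87
Leg 2 (273°, 35 km): east 35 sin 273° = -34.95, north 35 cos 273° = 1.83
Leg 3 (045°, 17 km): east 17 sin 45° = 12.02, north 17 cos 45° = 12.02
Net east component: -12.97 km.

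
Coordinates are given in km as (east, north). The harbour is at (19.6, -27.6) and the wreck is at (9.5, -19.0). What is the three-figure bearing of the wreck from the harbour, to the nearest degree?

310°

Δeast = 9.5 − 19.6 = -10.10; Δnorth = -19.0 − -27.6 = 8.60.
Bearing = atan2(Δeast, Δnorth) mod 360° = 310.41° ≈ 310°.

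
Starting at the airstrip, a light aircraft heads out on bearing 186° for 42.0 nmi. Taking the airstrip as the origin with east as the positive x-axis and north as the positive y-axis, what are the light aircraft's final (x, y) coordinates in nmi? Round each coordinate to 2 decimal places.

Leg 1 (186°, 42.0 nmi): east 42.0 sin 186° = -4.39, north 42.0 cos 186° = -41.77
Summing: -4.39 nmi east, -41.77 nmi north → (-4.39, -41.77).

(-4.39, -41.77)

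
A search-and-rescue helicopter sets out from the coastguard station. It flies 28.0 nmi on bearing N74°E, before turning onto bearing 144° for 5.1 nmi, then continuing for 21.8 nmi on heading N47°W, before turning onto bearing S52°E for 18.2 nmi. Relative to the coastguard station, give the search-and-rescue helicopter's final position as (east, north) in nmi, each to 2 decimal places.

(28.31, 7.25)

Leg 1 (N74°E, 28.0 nmi): east 28.0 sin 74° = 26.92, north 28.0 cos 74° = 7.72
Leg 2 (144°, 5.1 nmi): east 5.1 sin 144° = 3.00, north 5.1 cos 144° = -4.13
Leg 3 (N47°W, 21.8 nmi): east 21.8 sin 313° = -15.94, north 21.8 cos 313° = 14.87
Leg 4 (S52°E, 18.2 nmi): east 18.2 sin 128° = 14.34, north 18.2 cos 128° = -11.21
Summing: 28.31 nmi east, 7.25 nmi north → (28.31, 7.25).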